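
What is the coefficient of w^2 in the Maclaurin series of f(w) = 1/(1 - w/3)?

1/9

[w^0] = 1;  [w^1] = 1/3;  [w^2] = 1/9.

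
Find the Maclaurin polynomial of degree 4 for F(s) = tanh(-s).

s^3/3 - s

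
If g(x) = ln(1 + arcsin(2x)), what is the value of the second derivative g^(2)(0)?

Substitute the inner expansion into the outer series and collect powers.
The coefficient of x^2 in the expansion is -2, so g′′(0) = 2! * (-2) = -4.

-4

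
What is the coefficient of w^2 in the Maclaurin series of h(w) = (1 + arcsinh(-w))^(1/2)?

-1/8

Plug the Maclaurin series of the inner function into that of the outer and collect terms.
[w^0] = 1;  [w^1] = -1/2;  [w^2] = -1/8.
So c_2 = h′′(0)/2! = -1/8.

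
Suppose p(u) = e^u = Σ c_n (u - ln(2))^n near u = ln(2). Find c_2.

1

Use the known series and substitute for the argument.
p(ln(2)) = 2
p′(ln(2)) = 2
p′′(ln(2)) = 2
So c_2 = p′′(ln(2))/2! = 1.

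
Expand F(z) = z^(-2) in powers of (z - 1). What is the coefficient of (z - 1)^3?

-4

F(1) = 1
F′(1) = -2
F′′(1) = 6
F′′′(1) = -24
So c_3 = F′′′(1)/3! = -4.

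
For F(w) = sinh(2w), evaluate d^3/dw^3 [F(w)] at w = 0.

8

From the series, [w^3] F = 4/3; multiply by 3! = 6 to get 8.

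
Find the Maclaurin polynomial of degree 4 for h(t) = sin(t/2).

h(0) = 0
h′(0) = 1/2
h′′(0) = 0
h′′′(0) = -1/8
h^(4)(0) = 0

-t^3/48 + t/2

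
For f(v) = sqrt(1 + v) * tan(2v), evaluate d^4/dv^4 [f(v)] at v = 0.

35

Multiply the two series term by term and collect like powers.
The coefficient of v^4 in the expansion is 35/24, so f^(4)(0) = 4! * (35/24) = 35.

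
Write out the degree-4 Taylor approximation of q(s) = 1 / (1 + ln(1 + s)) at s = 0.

11*s^4/3 - 7*s^3/3 + 3*s^2/2 - s + 1

Write 1/(1+u) = 1 - u + u^2 - u^3 + ... and substitute the series for u.
[s^0] = 1;  [s^1] = -1;  [s^2] = 3/2;  [s^3] = -7/3;  [s^4] = 11/3.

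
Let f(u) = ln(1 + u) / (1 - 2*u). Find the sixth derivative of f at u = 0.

Multiply the numerator's expansion by the denominator's geometric series.
The coefficient of u^6 in the expansion is 259/10, so f^(6)(0) = 6! * (259/10) = 18648.

18648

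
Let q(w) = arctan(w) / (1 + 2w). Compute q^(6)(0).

Take the Cauchy product of the two expansions.
The coefficient of w^6 in the expansion is -446/15, so q^(6)(0) = 6! * (-446/15) = -21408.

-21408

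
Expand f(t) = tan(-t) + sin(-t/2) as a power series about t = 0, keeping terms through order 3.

-5*t^3/16 - 3*t/2

Add the two expansions coefficient-wise.
[t^0] = 0;  [t^1] = -3/2;  [t^2] = 0;  [t^3] = -5/16.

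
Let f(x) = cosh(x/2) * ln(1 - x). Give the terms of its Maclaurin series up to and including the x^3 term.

Multiply the two series term by term and collect like powers.
[x^0] = 0;  [x^1] = -1;  [x^2] = -1/2;  [x^3] = -11/24.

-11*x^3/24 - x^2/2 - x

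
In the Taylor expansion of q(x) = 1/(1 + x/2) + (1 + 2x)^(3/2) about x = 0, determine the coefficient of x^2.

7/4

Combine the two series term by term.
q(0) = 2
q′(0) = 5/2
q′′(0) = 7/2
Then c_k = q^(k)(0)/k! gives each Taylor coefficient.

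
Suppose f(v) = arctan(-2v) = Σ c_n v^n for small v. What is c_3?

f(0) = 0
f′(0) = -2
f′′(0) = 0
f′′′(0) = 16
Then c_k = f^(k)(0)/k! gives each Taylor coefficient.

8/3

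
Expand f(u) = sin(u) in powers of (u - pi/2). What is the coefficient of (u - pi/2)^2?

-1/2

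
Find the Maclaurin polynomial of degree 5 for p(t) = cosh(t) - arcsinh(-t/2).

3*t^5/1280 + t^4/24 - t^3/48 + t^2/2 + t/2 + 1

Combine the two series term by term.
p(0) = 1
p′(0) = 1/2
p′′(0) = 1
p′′′(0) = -1/8
p^(4)(0) = 1
p^(5)(0) = 9/32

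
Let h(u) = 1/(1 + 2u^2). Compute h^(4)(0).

The coefficient of u^4 in the expansion is 4, so h^(4)(0) = 4! * (4) = 96.

96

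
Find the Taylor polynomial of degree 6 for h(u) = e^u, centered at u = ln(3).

h(ln(3)) = 3
h′(ln(3)) = 3
h′′(ln(3)) = 3
h′′′(ln(3)) = 3
h^(4)(ln(3)) = 3
h^(5)(ln(3)) = 3
h^(6)(ln(3)) = 3

(u - ln(3))^6/240 + (u - ln(3))^5/40 + (u - ln(3))^4/8 + (u - ln(3))^3/2 + 3*(u - ln(3))^2/2 + 3*(u - ln(3)) + 3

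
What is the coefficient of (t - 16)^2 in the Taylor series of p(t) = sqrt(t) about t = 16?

-1/512

Compute the successive derivatives at the expansion point and divide by k!.
[(t - 16)^0] = 4;  [(t - 16)^1] = 1/8;  [(t - 16)^2] = -1/512.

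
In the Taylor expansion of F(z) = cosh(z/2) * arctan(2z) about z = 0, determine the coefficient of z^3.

-29/12

Write out both Maclaurin series and multiply, keeping only the needed powers.
F(0) = 0
F′(0) = 2
F′′(0) = 0
F′′′(0) = -29/2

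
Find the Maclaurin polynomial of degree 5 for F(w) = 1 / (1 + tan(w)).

Expand as Σ (-1)^k u^k with u equal to the inner function's series.
F(0) = 1
F′(0) = -1
F′′(0) = 2
F′′′(0) = -8
F^(4)(0) = 40
F^(5)(0) = -256
Dividing each by k! gives the coefficients c_0, ..., c_5.

-32*w^5/15 + 5*w^4/3 - 4*w^3/3 + w^2 - w + 1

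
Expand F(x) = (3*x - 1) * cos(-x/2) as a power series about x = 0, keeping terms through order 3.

Multiply each power in the prefactor through the base expansion.

-3*x^3/8 + x^2/8 + 3*x - 1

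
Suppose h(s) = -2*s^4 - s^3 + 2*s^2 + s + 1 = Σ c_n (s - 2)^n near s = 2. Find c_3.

-17

c_3 = h′′′(2)/3! = -17.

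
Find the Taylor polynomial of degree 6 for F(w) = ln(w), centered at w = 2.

-(w - 2)^6/384 + (w - 2)^5/160 - (w - 2)^4/64 + (w - 2)^3/24 - (w - 2)^2/8 + (w - 2)/2 + ln(2)

F(2) = ln(2)
F′(2) = 1/2
F′′(2) = -1/4
F′′′(2) = 1/4
F^(4)(2) = -3/8
F^(5)(2) = 3/4
F^(6)(2) = -15/8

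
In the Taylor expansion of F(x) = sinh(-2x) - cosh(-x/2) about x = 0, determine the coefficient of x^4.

Combine the two series term by term.
F(0) = -1
F′(0) = -2
F′′(0) = -1/4
F′′′(0) = -8
F^(4)(0) = -1/16
Then c_k = F^(k)(0)/k! gives each Taylor coefficient.

-1/384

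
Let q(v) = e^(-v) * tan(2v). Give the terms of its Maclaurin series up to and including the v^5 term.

Take the Cauchy product of the two expansions.

341*v^5/60 - 3*v^4 + 11*v^3/3 - 2*v^2 + 2*v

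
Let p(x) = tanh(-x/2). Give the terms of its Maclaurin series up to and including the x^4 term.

x^3/24 - x/2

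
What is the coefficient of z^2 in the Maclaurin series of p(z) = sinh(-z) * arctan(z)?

-1

Multiply the two series term by term and collect like powers.
[z^0] = 0;  [z^1] = 0;  [z^2] = -1.
So c_2 = p′′(0)/2! = -1.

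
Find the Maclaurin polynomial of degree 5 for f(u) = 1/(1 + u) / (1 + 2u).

-63*u^5 + 31*u^4 - 15*u^3 + 7*u^2 - 3*u + 1

Write out both Maclaurin series and multiply, keeping only the needed powers.
f(0) = 1
f′(0) = -3
f′′(0) = 14
f′′′(0) = -90
f^(4)(0) = 744
f^(5)(0) = -7560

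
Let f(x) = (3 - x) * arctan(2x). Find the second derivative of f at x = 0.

Shift and add copies of the series according to the polynomial's terms.
The coefficient of x^2 in the expansion is -2, so f′′(0) = 2! * (-2) = -4.

-4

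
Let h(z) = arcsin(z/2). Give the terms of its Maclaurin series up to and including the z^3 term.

[z^0] = 0;  [z^1] = 1/2;  [z^2] = 0;  [z^3] = 1/48.

z^3/48 + z/2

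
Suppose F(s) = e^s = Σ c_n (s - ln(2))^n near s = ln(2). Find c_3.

1/3

[(s - ln(2))^0] = 2;  [(s - ln(2))^1] = 2;  [(s - ln(2))^2] = 1;  [(s - ln(2))^3] = 1/3.
So c_3 = F′′′(ln(2))/3! = 1/3.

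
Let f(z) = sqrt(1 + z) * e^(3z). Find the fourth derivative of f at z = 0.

2001/16

Expand each factor separately, then convolve coefficients.
From the series, [z^4] f = 667/128; multiply by 4! = 24 to get 2001/16.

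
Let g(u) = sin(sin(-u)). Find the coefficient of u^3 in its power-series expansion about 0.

Substitute the inner expansion into the outer series and collect powers.

1/3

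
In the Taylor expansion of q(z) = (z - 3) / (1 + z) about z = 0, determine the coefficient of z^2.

-4

Shift and add copies of the series according to the polynomial's terms.
q(0) = -3
q′(0) = 4
q′′(0) = -8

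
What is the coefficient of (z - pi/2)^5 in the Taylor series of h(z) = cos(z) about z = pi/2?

-1/120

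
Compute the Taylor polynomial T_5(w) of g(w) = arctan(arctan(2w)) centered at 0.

Compose series: expand the inner function first, then feed it into the outer expansion.
[w^0] = 0;  [w^1] = 2;  [w^2] = 0;  [w^3] = -16/3;  [w^4] = 0;  [w^5] = 352/15.

352*w^5/15 - 16*w^3/3 + 2*w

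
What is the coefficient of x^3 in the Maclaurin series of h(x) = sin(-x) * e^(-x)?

-1/3

Take the Cauchy product of the two expansions.
h(0) = 0
h′(0) = -1
h′′(0) = 2
h′′′(0) = -2
So c_3 = h′′′(0)/3! = -1/3.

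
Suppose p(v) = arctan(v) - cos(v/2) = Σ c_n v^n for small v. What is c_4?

-1/384

Add the two expansions coefficient-wise.
p(0) = -1
p′(0) = 1
p′′(0) = 1/4
p′′′(0) = -2
p^(4)(0) = -1/16
The Taylor polynomial is Σ p^(k)(0)/k! · v^k.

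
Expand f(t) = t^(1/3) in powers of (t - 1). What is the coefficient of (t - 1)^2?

-1/9

f(1) = 1
f′(1) = 1/3
f′′(1) = -2/9
So c_2 = f′′(1)/2! = -1/9.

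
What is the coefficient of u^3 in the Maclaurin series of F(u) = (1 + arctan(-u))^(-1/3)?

5/81

Substitute the inner expansion into the outer series and collect powers.
F(0) = 1
F′(0) = 1/3
F′′(0) = 4/9
F′′′(0) = 10/27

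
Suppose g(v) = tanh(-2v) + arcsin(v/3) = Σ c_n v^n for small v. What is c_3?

Add the two expansions coefficient-wise.
g(0) = 0
g′(0) = -5/3
g′′(0) = 0
g′′′(0) = 433/27
So c_3 = g′′′(0)/3! = 433/162.

433/162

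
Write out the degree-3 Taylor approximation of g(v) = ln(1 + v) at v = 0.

g(0) = 0
g′(0) = 1
g′′(0) = -1
g′′′(0) = 2

v^3/3 - v^2/2 + v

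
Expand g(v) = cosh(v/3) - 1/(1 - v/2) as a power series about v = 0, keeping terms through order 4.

Combine the two series term by term.
[v^0] = 0;  [v^1] = -1/2;  [v^2] = -7/36;  [v^3] = -1/8;  [v^4] = -241/3888.

-241*v^4/3888 - v^3/8 - 7*v^2/36 - v/2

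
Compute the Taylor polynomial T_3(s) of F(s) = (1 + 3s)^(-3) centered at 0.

-270*s^3 + 54*s^2 - 9*s + 1

Apply the Taylor formula c_k = f^(k)(a)/k!.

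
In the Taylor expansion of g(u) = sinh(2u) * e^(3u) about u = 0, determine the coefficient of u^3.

31/3

Multiply the two series term by term and collect like powers.
[u^0] = 0;  [u^1] = 2;  [u^2] = 6;  [u^3] = 31/3.
So c_3 = g′′′(0)/3! = 31/3.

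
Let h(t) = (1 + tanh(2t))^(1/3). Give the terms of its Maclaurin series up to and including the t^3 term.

Plug the Maclaurin series of the inner function into that of the outer and collect terms.
[t^0] = 1;  [t^1] = 2/3;  [t^2] = -4/9;  [t^3] = -32/81.

-32*t^3/81 - 4*t^2/9 + 2*t/3 + 1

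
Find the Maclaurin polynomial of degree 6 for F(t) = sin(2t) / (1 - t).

14*t^6/15 + 14*t^5/15 + 2*t^4/3 + 2*t^3/3 + 2*t^2 + 2*t

Write out both Maclaurin series and multiply, keeping only the needed powers.
[t^0] = 0;  [t^1] = 2;  [t^2] = 2;  [t^3] = 2/3;  [t^4] = 2/3;  [t^5] = 14/15;  [t^6] = 14/15.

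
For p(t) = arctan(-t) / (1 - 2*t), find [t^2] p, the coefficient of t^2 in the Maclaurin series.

Expand 1/(denominator) as a geometric series and multiply by the numerator's series.
p(0) = 0
p′(0) = -1
p′′(0) = -4
Dividing each by k! gives the coefficients c_0, ..., c_2.

-2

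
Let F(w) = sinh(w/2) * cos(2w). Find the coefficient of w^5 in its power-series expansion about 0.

Multiply the two series term by term and collect like powers.
[w^0] = 0;  [w^1] = 1/2;  [w^2] = 0;  [w^3] = -47/48;  [w^4] = 0;  [w^5] = 1121/3840.

1121/3840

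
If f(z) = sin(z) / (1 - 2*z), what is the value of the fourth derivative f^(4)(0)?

Expand 1/(denominator) as a geometric series and multiply by the numerator's series.
The coefficient of z^4 in the expansion is 23/3, so f^(4)(0) = 4! * (23/3) = 184.

184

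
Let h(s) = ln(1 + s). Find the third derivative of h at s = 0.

2

The coefficient of s^3 in the expansion is 1/3, so h′′′(0) = 3! * (1/3) = 2.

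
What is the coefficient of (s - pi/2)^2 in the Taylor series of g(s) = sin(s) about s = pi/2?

-1/2

g(pi/2) = 1
g′(pi/2) = 0
g′′(pi/2) = -1
So c_2 = g′′(pi/2)/2! = -1/2.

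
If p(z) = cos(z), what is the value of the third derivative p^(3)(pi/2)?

Compute the successive derivatives at the expansion point and divide by k!.
From the series, [(z - pi/2)^3] p = 1/6; multiply by 3! = 6 to get 1.

1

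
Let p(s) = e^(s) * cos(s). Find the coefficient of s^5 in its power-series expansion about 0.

-1/30

Take the Cauchy product of the two expansions.
p(0) = 1
p′(0) = 1
p′′(0) = 0
p′′′(0) = -2
p^(4)(0) = -4
p^(5)(0) = -4
So c_5 = p^(5)(0)/5! = -1/30.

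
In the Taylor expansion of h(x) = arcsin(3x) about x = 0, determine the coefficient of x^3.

9/2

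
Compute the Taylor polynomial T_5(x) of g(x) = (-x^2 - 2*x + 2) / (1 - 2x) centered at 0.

Distribute the polynomial across the series and collect like powers.
[x^0] = 2;  [x^1] = 2;  [x^2] = 3;  [x^3] = 6;  [x^4] = 12;  [x^5] = 24.

24*x^5 + 12*x^4 + 6*x^3 + 3*x^2 + 2*x + 2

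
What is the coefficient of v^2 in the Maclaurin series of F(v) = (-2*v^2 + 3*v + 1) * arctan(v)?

3

Shift and add copies of the series according to the polynomial's terms.
F(0) = 0
F′(0) = 1
F′′(0) = 6
Dividing each by k! gives the coefficients c_0, ..., c_2.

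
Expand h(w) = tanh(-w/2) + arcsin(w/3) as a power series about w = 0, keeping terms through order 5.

Add the two expansions coefficient-wise.
h(0) = 0
h′(0) = -1/6
h′′(0) = 0
h′′′(0) = 31/108
h^(4)(0) = 0
h^(5)(0) = -25/54

-5*w^5/1296 + 31*w^3/648 - w/6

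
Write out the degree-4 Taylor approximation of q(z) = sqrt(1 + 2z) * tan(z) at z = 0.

5*z^4/6 - z^3/6 + z^2 + z

Multiply the two series term by term and collect like powers.
[z^0] = 0;  [z^1] = 1;  [z^2] = 1;  [z^3] = -1/6;  [z^4] = 5/6.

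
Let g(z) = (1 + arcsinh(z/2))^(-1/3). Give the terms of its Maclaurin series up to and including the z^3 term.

Let u equal the inner series; expand the outer function in u and truncate.
[z^0] = 1;  [z^1] = -1/6;  [z^2] = 1/18;  [z^3] = -19/1296.

-19*z^3/1296 + z^2/18 - z/6 + 1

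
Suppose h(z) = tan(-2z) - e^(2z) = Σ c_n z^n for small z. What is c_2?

Expand each term separately and add.

-2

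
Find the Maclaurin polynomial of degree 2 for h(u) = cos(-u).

1 - u^2/2

h(0) = 1
h′(0) = 0
h′′(0) = -1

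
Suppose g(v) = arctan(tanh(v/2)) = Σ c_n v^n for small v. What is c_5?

1/48

Compose series: expand the inner function first, then feed it into the outer expansion.
g(0) = 0
g′(0) = 1/2
g′′(0) = 0
g′′′(0) = -1/2
g^(4)(0) = 0
g^(5)(0) = 5/2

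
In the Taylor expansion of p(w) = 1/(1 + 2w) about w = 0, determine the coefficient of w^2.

4

Compute the successive derivatives at the expansion point and divide by k!.
p(0) = 1
p′(0) = -2
p′′(0) = 8
So c_2 = p′′(0)/2! = 4.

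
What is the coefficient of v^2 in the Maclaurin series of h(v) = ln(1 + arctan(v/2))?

Substitute the inner expansion into the outer series and collect powers.
h(0) = 0
h′(0) = 1/2
h′′(0) = -1/4
Then c_k = h^(k)(0)/k! gives each Taylor coefficient.

-1/8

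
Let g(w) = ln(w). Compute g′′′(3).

From the series, [(w - 3)^3] g = 1/81; multiply by 3! = 6 to get 2/27.

2/27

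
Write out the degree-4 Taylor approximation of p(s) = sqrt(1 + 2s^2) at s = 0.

-s^4/2 + s^2 + 1

p(0) = 1
p′(0) = 0
p′′(0) = 2
p′′′(0) = 0
p^(4)(0) = -12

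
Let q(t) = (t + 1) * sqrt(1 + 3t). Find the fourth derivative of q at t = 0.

Distribute the polynomial across the series and collect like powers.
From the series, [t^4] q = -189/128; multiply by 4! = 24 to get -567/16.

-567/16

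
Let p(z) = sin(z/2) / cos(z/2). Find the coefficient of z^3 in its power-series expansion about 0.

Invert the denominator's series and multiply.
[z^0] = 0;  [z^1] = 1/2;  [z^2] = 0;  [z^3] = 1/24.

1/24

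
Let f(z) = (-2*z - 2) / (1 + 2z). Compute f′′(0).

-8

Distribute the polynomial across the series and collect like powers.
The coefficient of z^2 in the expansion is -4, so f′′(0) = 2! * (-4) = -8.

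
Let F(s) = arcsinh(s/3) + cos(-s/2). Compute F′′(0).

Combine the two series term by term.
The coefficient of s^2 in the expansion is -1/8, so F′′(0) = 2! * (-1/8) = -1/4.

-1/4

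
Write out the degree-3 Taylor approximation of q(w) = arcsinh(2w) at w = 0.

Compute the successive derivatives at the expansion point and divide by k!.

-4*w^3/3 + 2*w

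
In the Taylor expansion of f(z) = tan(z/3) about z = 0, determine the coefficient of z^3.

1/81

[z^0] = 0;  [z^1] = 1/3;  [z^2] = 0;  [z^3] = 1/81.
So c_3 = f′′′(0)/3! = 1/81.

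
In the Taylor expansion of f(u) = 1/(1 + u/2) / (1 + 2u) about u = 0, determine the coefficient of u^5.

-1365/32

Multiply the two series term by term and collect like powers.
f(0) = 1
f′(0) = -5/2
f′′(0) = 21/2
f′′′(0) = -255/4
f^(4)(0) = 1023/2
f^(5)(0) = -20475/4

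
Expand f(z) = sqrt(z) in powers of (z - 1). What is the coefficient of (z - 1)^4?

-5/128

c_4 = f^(4)(1)/4! = -5/128.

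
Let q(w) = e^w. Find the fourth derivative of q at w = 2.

From the series, [(w - 2)^4] q = e^(2)/24; multiply by 4! = 24 to get e^(2).

e^(2)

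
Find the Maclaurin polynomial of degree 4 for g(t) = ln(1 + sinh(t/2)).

-5*t^4/192 + t^3/16 - t^2/8 + t/2

Let u equal the inner series; expand the outer function in u and truncate.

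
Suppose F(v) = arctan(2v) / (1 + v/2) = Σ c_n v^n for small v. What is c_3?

-13/6

Multiply the two series term by term and collect like powers.
F(0) = 0
F′(0) = 2
F′′(0) = -2
F′′′(0) = -13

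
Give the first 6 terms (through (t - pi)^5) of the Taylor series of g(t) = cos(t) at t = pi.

g(pi) = -1
g′(pi) = 0
g′′(pi) = 1
g′′′(pi) = 0
g^(4)(pi) = -1
g^(5)(pi) = 0
Dividing each by k! gives the coefficients c_0, ..., c_5.

-(t - pi)^4/24 + (t - pi)^2/2 - 1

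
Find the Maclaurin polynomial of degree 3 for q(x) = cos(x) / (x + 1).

Use 1/(1 - r) = Σ r^k on the denominator, then take the Cauchy product.
q(0) = 1
q′(0) = -1
q′′(0) = 1
q′′′(0) = -3
The Taylor polynomial is Σ q^(k)(0)/k! · x^k.

-x^3/2 + x^2/2 - x + 1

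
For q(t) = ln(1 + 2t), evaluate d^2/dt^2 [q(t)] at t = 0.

-4

From the series, [t^2] q = -2; multiply by 2! = 2 to get -4.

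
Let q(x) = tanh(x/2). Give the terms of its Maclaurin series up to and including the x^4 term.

-x^3/24 + x/2

q(0) = 0
q′(0) = 1/2
q′′(0) = 0
q′′′(0) = -1/4
q^(4)(0) = 0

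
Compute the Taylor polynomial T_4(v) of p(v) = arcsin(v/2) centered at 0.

v^3/48 + v/2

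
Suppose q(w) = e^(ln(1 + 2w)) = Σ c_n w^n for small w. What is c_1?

Compose series: expand the inner function first, then feed it into the outer expansion.
So c_1 = q′(0)/1! = 2.

2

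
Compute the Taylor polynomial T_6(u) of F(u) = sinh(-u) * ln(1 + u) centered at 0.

-19*u^6/72 + u^5/3 - u^4/2 + u^3/2 - u^2

Take the Cauchy product of the two expansions.
F(0) = 0
F′(0) = 0
F′′(0) = -2
F′′′(0) = 3
F^(4)(0) = -12
F^(5)(0) = 40
F^(6)(0) = -190
The Taylor polynomial is Σ F^(k)(0)/k! · u^k.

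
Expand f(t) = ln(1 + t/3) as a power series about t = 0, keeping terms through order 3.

t^3/81 - t^2/18 + t/3

f(0) = 0
f′(0) = 1/3
f′′(0) = -1/9
f′′′(0) = 2/27
The Taylor polynomial is Σ f^(k)(0)/k! · t^k.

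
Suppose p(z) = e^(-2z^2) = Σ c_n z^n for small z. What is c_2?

-2

Differentiate repeatedly and evaluate at the center.
[z^0] = 1;  [z^1] = 0;  [z^2] = -2.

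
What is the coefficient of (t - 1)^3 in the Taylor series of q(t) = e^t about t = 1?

q(1) = e
q′(1) = e
q′′(1) = e
q′′′(1) = e
Then c_k = q^(k)(1)/k! gives each Taylor coefficient.

e/6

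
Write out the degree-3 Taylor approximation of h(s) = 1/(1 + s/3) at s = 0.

-s^3/27 + s^2/9 - s/3 + 1

Use the known series and substitute for the argument.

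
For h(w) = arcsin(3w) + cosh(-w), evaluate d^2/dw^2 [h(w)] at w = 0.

1

Expand each term separately and add.
The coefficient of w^2 in the expansion is 1/2, so h′′(0) = 2! * (1/2) = 1.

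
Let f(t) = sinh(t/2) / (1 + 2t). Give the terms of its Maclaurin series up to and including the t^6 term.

-10347*t^6/640 + 10347*t^5/1280 - 97*t^4/24 + 97*t^3/48 - t^2 + t/2

Multiply the two series term by term and collect like powers.
[t^0] = 0;  [t^1] = 1/2;  [t^2] = -1;  [t^3] = 97/48;  [t^4] = -97/24;  [t^5] = 10347/1280;  [t^6] = -10347/640.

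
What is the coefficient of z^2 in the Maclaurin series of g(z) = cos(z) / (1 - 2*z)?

7/2

Expand 1/(denominator) as a geometric series and multiply by the numerator's series.
g(0) = 1
g′(0) = 2
g′′(0) = 7
Then c_k = g^(k)(0)/k! gives each Taylor coefficient.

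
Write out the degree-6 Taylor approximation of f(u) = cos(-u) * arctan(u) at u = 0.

Multiply the two series term by term and collect like powers.
[u^0] = 0;  [u^1] = 1;  [u^2] = 0;  [u^3] = -5/6;  [u^4] = 0;  [u^5] = 49/120;  [u^6] = 0.

49*u^5/120 - 5*u^3/6 + u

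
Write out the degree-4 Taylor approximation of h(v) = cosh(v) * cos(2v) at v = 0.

-7*v^4/24 - 3*v^2/2 + 1

Write out both Maclaurin series and multiply, keeping only the needed powers.
h(0) = 1
h′(0) = 0
h′′(0) = -3
h′′′(0) = 0
h^(4)(0) = -7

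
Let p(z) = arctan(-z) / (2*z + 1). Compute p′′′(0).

-22

Multiply the numerator's expansion by the denominator's geometric series.
The coefficient of z^3 in the expansion is -11/3, so p′′′(0) = 3! * (-11/3) = -22.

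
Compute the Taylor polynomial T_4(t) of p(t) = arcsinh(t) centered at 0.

Compute the successive derivatives at the expansion point and divide by k!.
p(0) = 0
p′(0) = 1
p′′(0) = 0
p′′′(0) = -1
p^(4)(0) = 0
The Taylor polynomial is Σ p^(k)(0)/k! · t^k.

-t^3/6 + t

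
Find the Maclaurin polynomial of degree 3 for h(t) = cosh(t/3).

t^2/18 + 1

h(0) = 1
h′(0) = 0
h′′(0) = 1/9
h′′′(0) = 0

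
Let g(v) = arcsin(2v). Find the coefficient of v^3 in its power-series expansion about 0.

4/3

Apply the Taylor formula c_k = f^(k)(a)/k!.
g(0) = 0
g′(0) = 2
g′′(0) = 0
g′′′(0) = 8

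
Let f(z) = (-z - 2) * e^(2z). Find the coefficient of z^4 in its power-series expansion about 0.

-8/3

Multiply each power in the prefactor through the base expansion.
[z^0] = -2;  [z^1] = -5;  [z^2] = -6;  [z^3] = -14/3;  [z^4] = -8/3.
So c_4 = f^(4)(0)/4! = -8/3.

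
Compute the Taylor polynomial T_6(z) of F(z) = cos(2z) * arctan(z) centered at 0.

Write out both Maclaurin series and multiply, keeping only the needed powers.

23*z^5/15 - 7*z^3/3 + z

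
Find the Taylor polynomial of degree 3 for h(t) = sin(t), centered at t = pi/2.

1 - (t - pi/2)^2/2

Differentiate repeatedly and evaluate at the center.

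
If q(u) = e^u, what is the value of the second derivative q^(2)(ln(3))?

From the series, [(u - ln(3))^2] q = 3/2; multiply by 2! = 2 to get 3.

3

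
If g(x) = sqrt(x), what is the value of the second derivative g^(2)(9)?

From the series, [(x - 9)^2] g = -1/216; multiply by 2! = 2 to get -1/108.

-1/108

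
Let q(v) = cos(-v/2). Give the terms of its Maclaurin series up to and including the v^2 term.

q(0) = 1
q′(0) = 0
q′′(0) = -1/4

1 - v^2/8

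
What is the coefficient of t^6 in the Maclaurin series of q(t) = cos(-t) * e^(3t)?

Write out both Maclaurin series and multiply, keeping only the needed powers.
q(0) = 1
q′(0) = 3
q′′(0) = 8
q′′′(0) = 18
q^(4)(0) = 28
q^(5)(0) = -12
q^(6)(0) = -352

-22/45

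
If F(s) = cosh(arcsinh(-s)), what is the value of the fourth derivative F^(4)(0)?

-3

Substitute the inner expansion into the outer series and collect powers.
The coefficient of s^4 in the expansion is -1/8, so F^(4)(0) = 4! * (-1/8) = -3.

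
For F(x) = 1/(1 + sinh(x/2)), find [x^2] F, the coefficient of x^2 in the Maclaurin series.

1/4

Let u equal the inner series; expand the outer function in u and truncate.
F(0) = 1
F′(0) = -1/2
F′′(0) = 1/2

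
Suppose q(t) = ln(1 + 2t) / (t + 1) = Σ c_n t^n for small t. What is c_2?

Use 1/(1 - r) = Σ r^k on the denominator, then take the Cauchy product.
[t^0] = 0;  [t^1] = 2;  [t^2] = -4.
So c_2 = q′′(0)/2! = -4.

-4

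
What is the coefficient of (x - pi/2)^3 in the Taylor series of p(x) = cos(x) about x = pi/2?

1/6

Apply the Taylor formula c_k = f^(k)(a)/k!.
[(x - pi/2)^0] = 0;  [(x - pi/2)^1] = -1;  [(x - pi/2)^2] = 0;  [(x - pi/2)^3] = 1/6.
So c_3 = p′′′(pi/2)/3! = 1/6.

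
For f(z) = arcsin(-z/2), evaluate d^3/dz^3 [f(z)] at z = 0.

Apply the Taylor formula c_k = f^(k)(a)/k!.
From the series, [z^3] f = -1/48; multiply by 3! = 6 to get -1/8.

-1/8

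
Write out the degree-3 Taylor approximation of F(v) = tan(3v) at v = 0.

9*v^3 + 3*v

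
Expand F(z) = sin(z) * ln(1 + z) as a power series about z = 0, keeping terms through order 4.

Multiply the two series term by term and collect like powers.
F(0) = 0
F′(0) = 0
F′′(0) = 2
F′′′(0) = -3
F^(4)(0) = 4
Dividing each by k! gives the coefficients c_0, ..., c_4.

z^4/6 - z^3/2 + z^2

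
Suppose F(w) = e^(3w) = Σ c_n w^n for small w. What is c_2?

9/2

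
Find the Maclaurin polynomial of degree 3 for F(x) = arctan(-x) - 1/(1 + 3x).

82*x^3/3 - 9*x^2 + 2*x - 1

Add the two expansions coefficient-wise.
F(0) = -1
F′(0) = 2
F′′(0) = -18
F′′′(0) = 164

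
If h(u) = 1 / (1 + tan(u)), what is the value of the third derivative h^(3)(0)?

-8

Write 1/(1+u) = 1 - u + u^2 - u^3 + ... and substitute the series for u.
The coefficient of u^3 in the expansion is -4/3, so h′′′(0) = 3! * (-4/3) = -8.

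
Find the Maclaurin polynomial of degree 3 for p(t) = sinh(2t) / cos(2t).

16*t^3/3 + 2*t

Invert the denominator's series and multiply.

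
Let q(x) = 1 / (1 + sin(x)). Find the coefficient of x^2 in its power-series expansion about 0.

1

Use the geometric series for the reciprocal, then substitute.
[x^0] = 1;  [x^1] = -1;  [x^2] = 1.
So c_2 = q′′(0)/2! = 1.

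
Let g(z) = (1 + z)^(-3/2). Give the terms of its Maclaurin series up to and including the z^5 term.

[z^0] = 1;  [z^1] = -3/2;  [z^2] = 15/8;  [z^3] = -35/16;  [z^4] = 315/128;  [z^5] = -693/256.

-693*z^5/256 + 315*z^4/128 - 35*z^3/16 + 15*z^2/8 - 3*z/2 + 1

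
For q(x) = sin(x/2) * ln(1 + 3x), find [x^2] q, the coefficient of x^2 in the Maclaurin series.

3/2

Write out both Maclaurin series and multiply, keeping only the needed powers.
[x^0] = 0;  [x^1] = 0;  [x^2] = 3/2.
So c_2 = q′′(0)/2! = 3/2.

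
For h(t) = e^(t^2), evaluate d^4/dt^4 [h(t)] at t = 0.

12

Use the known series and substitute for the argument.
From the series, [t^4] h = 1/2; multiply by 4! = 24 to get 12.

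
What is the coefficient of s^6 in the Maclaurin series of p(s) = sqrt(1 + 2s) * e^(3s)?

Take the Cauchy product of the two expansions.

21/10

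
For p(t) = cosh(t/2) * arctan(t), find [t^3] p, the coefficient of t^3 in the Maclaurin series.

Multiply the two series term by term and collect like powers.
p(0) = 0
p′(0) = 1
p′′(0) = 0
p′′′(0) = -5/4
So c_3 = p′′′(0)/3! = -5/24.

-5/24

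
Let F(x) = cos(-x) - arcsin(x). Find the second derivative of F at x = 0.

-1

Add the two expansions coefficient-wise.
From the series, [x^2] F = -1/2; multiply by 2! = 2 to get -1.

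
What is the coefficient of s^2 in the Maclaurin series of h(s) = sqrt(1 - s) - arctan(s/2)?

Add the two expansions coefficient-wise.
h(0) = 1
h′(0) = -1
h′′(0) = -1/4

-1/8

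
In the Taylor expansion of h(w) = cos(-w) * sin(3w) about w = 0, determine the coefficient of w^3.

Multiply the two series term by term and collect like powers.

-6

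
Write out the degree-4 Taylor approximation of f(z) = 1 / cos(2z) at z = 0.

Divide the numerator series by the denominator series (power-series long division).
[z^0] = 1;  [z^1] = 0;  [z^2] = 2;  [z^3] = 0;  [z^4] = 10/3.

10*z^4/3 + 2*z^2 + 1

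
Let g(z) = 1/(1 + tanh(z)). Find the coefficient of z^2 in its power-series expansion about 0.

Compose series: expand the inner function first, then feed it into the outer expansion.
g(0) = 1
g′(0) = -1
g′′(0) = 2

1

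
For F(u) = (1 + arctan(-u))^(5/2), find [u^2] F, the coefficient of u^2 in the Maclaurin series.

Compose series: expand the inner function first, then feed it into the outer expansion.
F(0) = 1
F′(0) = -5/2
F′′(0) = 15/4
Then c_k = F^(k)(0)/k! gives each Taylor coefficient.

15/8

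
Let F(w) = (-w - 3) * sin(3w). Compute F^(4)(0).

Shift and add copies of the series according to the polynomial's terms.
The coefficient of w^4 in the expansion is 9/2, so F^(4)(0) = 4! * (9/2) = 108.

108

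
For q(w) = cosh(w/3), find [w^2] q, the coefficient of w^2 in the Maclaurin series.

[w^0] = 1;  [w^1] = 0;  [w^2] = 1/18.

1/18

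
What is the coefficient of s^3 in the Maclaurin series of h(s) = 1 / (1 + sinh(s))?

Use the geometric series for the reciprocal, then substitute.
h(0) = 1
h′(0) = -1
h′′(0) = 2
h′′′(0) = -7
So c_3 = h′′′(0)/3! = -7/6.

-7/6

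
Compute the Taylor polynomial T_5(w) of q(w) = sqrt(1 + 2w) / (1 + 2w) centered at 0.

Take the Cauchy product of the two expansions.

-63*w^5/8 + 35*w^4/8 - 5*w^3/2 + 3*w^2/2 - w + 1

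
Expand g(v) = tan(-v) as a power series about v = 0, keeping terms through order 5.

[v^0] = 0;  [v^1] = -1;  [v^2] = 0;  [v^3] = -1/3;  [v^4] = 0;  [v^5] = -2/15.

-2*v^5/15 - v^3/3 - v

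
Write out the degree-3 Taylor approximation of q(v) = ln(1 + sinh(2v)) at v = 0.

Let u equal the inner series; expand the outer function in u and truncate.
[v^0] = 0;  [v^1] = 2;  [v^2] = -2;  [v^3] = 4.

4*v^3 - 2*v^2 + 2*v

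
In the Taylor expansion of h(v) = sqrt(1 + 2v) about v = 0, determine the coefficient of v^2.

-1/2

Use the known series and substitute for the argument.
h(0) = 1
h′(0) = 1
h′′(0) = -1
Then c_k = h^(k)(0)/k! gives each Taylor coefficient.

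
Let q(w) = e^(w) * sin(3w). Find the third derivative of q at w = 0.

Expand each factor separately, then convolve coefficients.
The coefficient of w^3 in the expansion is -3, so q′′′(0) = 3! * (-3) = -18.

-18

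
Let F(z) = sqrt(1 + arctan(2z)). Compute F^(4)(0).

Plug the Maclaurin series of the inner function into that of the outer and collect terms.
The coefficient of z^4 in the expansion is 17/24, so F^(4)(0) = 4! * (17/24) = 17.

17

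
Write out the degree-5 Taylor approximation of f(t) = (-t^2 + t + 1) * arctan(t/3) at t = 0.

16*t^5/1215 - t^4/81 - 28*t^3/81 + t^2/3 + t/3

Distribute the polynomial across the series and collect like powers.
[t^0] = 0;  [t^1] = 1/3;  [t^2] = 1/3;  [t^3] = -28/81;  [t^4] = -1/81;  [t^5] = 16/1215.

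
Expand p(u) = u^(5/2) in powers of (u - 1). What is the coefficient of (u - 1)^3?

Compute the successive derivatives at the expansion point and divide by k!.
p(1) = 1
p′(1) = 5/2
p′′(1) = 15/4
p′′′(1) = 15/8
Dividing each by k! gives the coefficients c_0, ..., c_3.

5/16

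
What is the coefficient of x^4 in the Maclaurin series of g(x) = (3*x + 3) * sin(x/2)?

Shift and add copies of the series according to the polynomial's terms.
g(0) = 0
g′(0) = 3/2
g′′(0) = 3
g′′′(0) = -3/8
g^(4)(0) = -3/2
So c_4 = g^(4)(0)/4! = -1/16.

-1/16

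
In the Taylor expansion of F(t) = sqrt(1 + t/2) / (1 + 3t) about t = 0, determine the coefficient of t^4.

151435/2048

Multiply the two series term by term and collect like powers.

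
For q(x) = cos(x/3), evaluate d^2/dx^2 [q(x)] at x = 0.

Use the known series and substitute for the argument.
The coefficient of x^2 in the expansion is -1/18, so q′′(0) = 2! * (-1/18) = -1/9.

-1/9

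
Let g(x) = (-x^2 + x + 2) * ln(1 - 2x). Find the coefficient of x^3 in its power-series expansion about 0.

-16/3

Distribute the polynomial across the series and collect like powers.
g(0) = 0
g′(0) = -4
g′′(0) = -12
g′′′(0) = -32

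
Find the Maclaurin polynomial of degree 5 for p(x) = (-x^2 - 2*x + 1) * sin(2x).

8*x^5/5 + 8*x^4/3 - 10*x^3/3 - 4*x^2 + 2*x

Shift and add copies of the series according to the polynomial's terms.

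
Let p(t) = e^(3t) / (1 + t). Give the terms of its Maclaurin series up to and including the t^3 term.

Expand each factor separately, then convolve coefficients.
p(0) = 1
p′(0) = 2
p′′(0) = 5
p′′′(0) = 12

2*t^3 + 5*t^2/2 + 2*t + 1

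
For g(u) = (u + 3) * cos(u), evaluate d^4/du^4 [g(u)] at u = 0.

Shift and add copies of the series according to the polynomial's terms.
From the series, [u^4] g = 1/8; multiply by 4! = 24 to get 3.

3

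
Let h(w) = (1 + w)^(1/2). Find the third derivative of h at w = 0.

3/8

The coefficient of w^3 in the expansion is 1/16, so h′′′(0) = 3! * (1/16) = 3/8.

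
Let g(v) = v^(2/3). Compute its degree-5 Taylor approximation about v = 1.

14*(v - 1)^5/729 - 7*(v - 1)^4/243 + 4*(v - 1)^3/81 - (v - 1)^2/9 + 2*(v - 1)/3 + 1

g(1) = 1
g′(1) = 2/3
g′′(1) = -2/9
g′′′(1) = 8/27
g^(4)(1) = -56/81
g^(5)(1) = 560/243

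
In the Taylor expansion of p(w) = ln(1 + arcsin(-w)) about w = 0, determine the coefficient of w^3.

-1/2

Compose series: expand the inner function first, then feed it into the outer expansion.
[w^0] = 0;  [w^1] = -1;  [w^2] = -1/2;  [w^3] = -1/2.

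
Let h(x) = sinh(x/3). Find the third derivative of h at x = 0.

1/27

Apply the Taylor formula c_k = f^(k)(a)/k!.
The coefficient of x^3 in the expansion is 1/162, so h′′′(0) = 3! * (1/162) = 1/27.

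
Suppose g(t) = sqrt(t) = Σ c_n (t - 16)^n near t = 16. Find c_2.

Compute the successive derivatives at the expansion point and divide by k!.
g(16) = 4
g′(16) = 1/8
g′′(16) = -1/256
So c_2 = g′′(16)/2! = -1/512.

-1/512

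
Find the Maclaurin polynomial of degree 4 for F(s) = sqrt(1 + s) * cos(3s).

499*s^4/128 - 35*s^3/16 - 37*s^2/8 + s/2 + 1

Multiply the two series term by term and collect like powers.
F(0) = 1
F′(0) = 1/2
F′′(0) = -37/4
F′′′(0) = -105/8
F^(4)(0) = 1497/16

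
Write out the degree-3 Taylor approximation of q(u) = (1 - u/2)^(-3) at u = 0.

5*u^3/4 + 3*u^2/2 + 3*u/2 + 1

[u^0] = 1;  [u^1] = 3/2;  [u^2] = 3/2;  [u^3] = 5/4.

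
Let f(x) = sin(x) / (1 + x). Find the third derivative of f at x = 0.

5

Expand each factor separately, then convolve coefficients.
The coefficient of x^3 in the expansion is 5/6, so f′′′(0) = 3! * (5/6) = 5.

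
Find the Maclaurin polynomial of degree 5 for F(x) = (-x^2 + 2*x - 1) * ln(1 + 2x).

-256*x^5/15 + 34*x^4/3 - 26*x^3/3 + 6*x^2 - 2*x

Distribute the polynomial across the series and collect like powers.
F(0) = 0
F′(0) = -2
F′′(0) = 12
F′′′(0) = -52
F^(4)(0) = 272
F^(5)(0) = -2048
Dividing each by k! gives the coefficients c_0, ..., c_5.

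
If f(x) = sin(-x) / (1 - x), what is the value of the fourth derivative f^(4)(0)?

Expand each factor separately, then convolve coefficients.
The coefficient of x^4 in the expansion is -5/6, so f^(4)(0) = 4! * (-5/6) = -20.

-20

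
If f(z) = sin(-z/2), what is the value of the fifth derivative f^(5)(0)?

-1/32

The coefficient of z^5 in the expansion is -1/3840, so f^(5)(0) = 5! * (-1/3840) = -1/32.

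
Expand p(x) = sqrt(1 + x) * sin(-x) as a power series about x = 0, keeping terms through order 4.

x^4/48 + 7*x^3/24 - x^2/2 - x

Expand each factor separately, then convolve coefficients.
p(0) = 0
p′(0) = -1
p′′(0) = -1
p′′′(0) = 7/4
p^(4)(0) = 1/2
Dividing each by k! gives the coefficients c_0, ..., c_4.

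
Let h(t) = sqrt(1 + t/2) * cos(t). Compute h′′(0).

-17/16

Write out both Maclaurin series and multiply, keeping only the needed powers.
The coefficient of t^2 in the expansion is -17/32, so h′′(0) = 2! * (-17/32) = -17/16.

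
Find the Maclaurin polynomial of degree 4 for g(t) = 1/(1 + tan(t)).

5*t^4/3 - 4*t^3/3 + t^2 - t + 1

Let u equal the inner series; expand the outer function in u and truncate.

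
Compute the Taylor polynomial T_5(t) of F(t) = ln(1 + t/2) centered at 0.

t^5/160 - t^4/64 + t^3/24 - t^2/8 + t/2

[t^0] = 0;  [t^1] = 1/2;  [t^2] = -1/8;  [t^3] = 1/24;  [t^4] = -1/64;  [t^5] = 1/160.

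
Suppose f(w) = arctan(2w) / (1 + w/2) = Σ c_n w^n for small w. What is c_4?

Multiply the two series term by term and collect like powers.
f(0) = 0
f′(0) = 2
f′′(0) = -2
f′′′(0) = -13
f^(4)(0) = 26
So c_4 = f^(4)(0)/4! = 13/12.

13/12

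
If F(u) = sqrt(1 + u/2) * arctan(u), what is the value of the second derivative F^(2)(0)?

Expand each factor separately, then convolve coefficients.
The coefficient of u^2 in the expansion is 1/4, so F′′(0) = 2! * (1/4) = 1/2.

1/2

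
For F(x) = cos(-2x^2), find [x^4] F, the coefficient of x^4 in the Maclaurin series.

-2

[x^0] = 1;  [x^1] = 0;  [x^2] = 0;  [x^3] = 0;  [x^4] = -2.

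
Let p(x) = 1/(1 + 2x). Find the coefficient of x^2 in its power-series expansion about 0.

[x^0] = 1;  [x^1] = -2;  [x^2] = 4.

4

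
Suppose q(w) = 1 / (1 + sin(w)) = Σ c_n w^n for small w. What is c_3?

Write 1/(1+u) = 1 - u + u^2 - u^3 + ... and substitute the series for u.
q(0) = 1
q′(0) = -1
q′′(0) = 2
q′′′(0) = -5
So c_3 = q′′′(0)/3! = -5/6.

-5/6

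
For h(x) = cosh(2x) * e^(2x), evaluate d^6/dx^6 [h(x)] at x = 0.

Take the Cauchy product of the two expansions.
From the series, [x^6] h = 128/45; multiply by 6! = 720 to get 2048.

2048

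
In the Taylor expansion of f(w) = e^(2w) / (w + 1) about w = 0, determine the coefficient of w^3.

Use 1/(1 - r) = Σ r^k on the denominator, then take the Cauchy product.
f(0) = 1
f′(0) = 1
f′′(0) = 2
f′′′(0) = 2
So c_3 = f′′′(0)/3! = 1/3.

1/3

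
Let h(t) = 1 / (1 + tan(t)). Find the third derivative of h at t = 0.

Use the geometric series for the reciprocal, then substitute.
From the series, [t^3] h = -4/3; multiply by 3! = 6 to get -8.

-8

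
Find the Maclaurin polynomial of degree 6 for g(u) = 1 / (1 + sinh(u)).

Use the geometric series for the reciprocal, then substitute.

77*u^6/45 - 181*u^5/120 + 4*u^4/3 - 7*u^3/6 + u^2 - u + 1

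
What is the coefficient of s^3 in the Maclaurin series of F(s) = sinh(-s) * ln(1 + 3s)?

9/2

Multiply the two series term by term and collect like powers.
F(0) = 0
F′(0) = 0
F′′(0) = -6
F′′′(0) = 27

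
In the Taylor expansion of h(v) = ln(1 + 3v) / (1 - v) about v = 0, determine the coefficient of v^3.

15/2

Multiply the two series term by term and collect like powers.
h(0) = 0
h′(0) = 3
h′′(0) = -3
h′′′(0) = 45
Then c_k = h^(k)(0)/k! gives each Taylor coefficient.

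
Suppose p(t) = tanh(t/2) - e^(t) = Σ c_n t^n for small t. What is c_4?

-1/24

Expand each term separately and add.
[t^0] = -1;  [t^1] = -1/2;  [t^2] = -1/2;  [t^3] = -5/24;  [t^4] = -1/24.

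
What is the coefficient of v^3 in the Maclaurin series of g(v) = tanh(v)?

-1/3

g(0) = 0
g′(0) = 1
g′′(0) = 0
g′′′(0) = -2
So c_3 = g′′′(0)/3! = -1/3.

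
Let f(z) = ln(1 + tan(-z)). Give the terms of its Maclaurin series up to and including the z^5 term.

Let u equal the inner series; expand the outer function in u and truncate.
f(0) = 0
f′(0) = -1
f′′(0) = -1
f′′′(0) = -4
f^(4)(0) = -14
f^(5)(0) = -80

-2*z^5/3 - 7*z^4/12 - 2*z^3/3 - z^2/2 - z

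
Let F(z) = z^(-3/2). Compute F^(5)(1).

The coefficient of (z - 1)^5 in the expansion is -693/256, so F^(5)(1) = 5! * (-693/256) = -10395/32.

-10395/32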